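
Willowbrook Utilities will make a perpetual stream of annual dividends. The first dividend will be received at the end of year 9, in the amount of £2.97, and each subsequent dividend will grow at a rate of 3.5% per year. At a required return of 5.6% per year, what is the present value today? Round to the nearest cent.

Value at end of year 8: C₁ / (r − g) = £2.97 / (0.056 − 0.035) = £141.4286
Discount to today: PV = £141.4286 / (1 + 0.056)^8 = £141.4286 / 1.546363 = £91.46

£91.46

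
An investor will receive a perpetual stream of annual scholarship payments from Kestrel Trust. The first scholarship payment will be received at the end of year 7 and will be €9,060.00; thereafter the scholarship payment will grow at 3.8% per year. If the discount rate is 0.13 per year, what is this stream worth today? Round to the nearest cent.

€47300.93

Value at end of year 6: C₁ / (r − g) = €9,060.00 / (0.13 − 0.038) = €98,478.2609
Discount to today: PV = €98,478.2609 / (1 + 0.13)^6 = €98,478.2609 / 2.081952 = €47,300.93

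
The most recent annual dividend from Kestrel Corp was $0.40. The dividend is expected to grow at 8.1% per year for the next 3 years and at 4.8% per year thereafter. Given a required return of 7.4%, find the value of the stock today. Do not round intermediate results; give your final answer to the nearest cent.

$17.66

D_1 = 0.43240
D_2 = 0.46742
D_3 = 0.50529
Terminal value at year 3: TV = D_3×(1+g_2)/(r−g_2) = 0.52954/0.026 = 20.36690
P_0 = D_1/(1+r)^1 + D_2/(1+r)^2 + D_3/(1+r)^3 + TV/(1+r)^3
    = 0.40261 + 0.40523 + 0.40787 + 16.44039 = 17.65610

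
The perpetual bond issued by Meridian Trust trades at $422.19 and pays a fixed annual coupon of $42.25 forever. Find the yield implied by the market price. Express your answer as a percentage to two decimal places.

P = C/r ⇒ r = C/P = $42.25/$422.19 = 0.100073

10.01%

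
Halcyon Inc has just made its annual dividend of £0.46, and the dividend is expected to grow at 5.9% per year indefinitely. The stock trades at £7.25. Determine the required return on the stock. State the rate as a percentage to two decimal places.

12.62%

D₁ = £0.46 × 1.059 = £0.4871
P = D₁/(r − g) ⇒ r = D₁/P + g = £0.4871/£7.25 + 0.059 = 0.067192 + 0.059 = 0.126192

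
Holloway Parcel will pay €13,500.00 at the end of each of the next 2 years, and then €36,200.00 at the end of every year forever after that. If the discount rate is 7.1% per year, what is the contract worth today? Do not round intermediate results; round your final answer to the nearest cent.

€468873.96

PV of 2-year annuity: €13,500.00 × [1 − (1+0.071)^−2] / 0.071 = 24374.45566
Perpetuity value at year 2: €36,200.00 / 0.071 = 509859.15493
PV of perpetuity: 509859.15493 / (1+0.071)^2 = 444499.50344
Total PV = 24374.45566 + 444499.50344 = 468873.95911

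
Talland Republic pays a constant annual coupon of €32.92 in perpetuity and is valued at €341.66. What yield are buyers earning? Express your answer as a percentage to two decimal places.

9.64%

P = C/r ⇒ r = C/P = €32.92/€341.66 = 0.096353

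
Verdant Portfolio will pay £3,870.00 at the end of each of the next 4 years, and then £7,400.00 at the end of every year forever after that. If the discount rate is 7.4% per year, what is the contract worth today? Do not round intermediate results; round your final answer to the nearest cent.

£88150.33

PV of 4-year annuity: £3,870.00 × [1 − (1+0.074)^−4] / 0.074 = 12991.00134
Perpetuity value at year 4: £7,400.00 / 0.074 = 100000.00000
PV of perpetuity: 100000.00000 / (1+0.074)^4 = 75159.32560
Total PV = 12991.00134 + 75159.32560 = 88150.32694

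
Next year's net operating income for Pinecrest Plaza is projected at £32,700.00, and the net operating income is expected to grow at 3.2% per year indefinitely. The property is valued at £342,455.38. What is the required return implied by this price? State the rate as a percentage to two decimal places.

P = D₁/(r − g) ⇒ r = D₁/P + g = £32,700.0000/£342,455.38 + 0.032 = 0.095487 + 0.032 = 0.127487

12.75%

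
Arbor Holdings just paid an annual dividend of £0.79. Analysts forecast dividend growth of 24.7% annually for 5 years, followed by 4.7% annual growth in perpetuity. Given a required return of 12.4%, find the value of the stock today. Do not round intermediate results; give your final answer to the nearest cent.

£23.51

D_1 = 0.98513
D_2 = 1.22846
D_3 = 1.53189
D_4 = 1.91026
D_5 = 2.38210
Terminal value at year 5: TV = D_5×(1+g_2)/(r−g_2) = 2.49406/0.077 = 32.39033
P_0 = D_1/(1+r)^1 + D_2/(1+r)^2 + D_3/(1+r)^3 + D_4/(1+r)^4 + D_5/(1+r)^5 + TV/(1+r)^5
    = 0.87645 + 0.97236 + 1.07877 + 1.19682 + 1.32779 + 18.05443 = 23.50661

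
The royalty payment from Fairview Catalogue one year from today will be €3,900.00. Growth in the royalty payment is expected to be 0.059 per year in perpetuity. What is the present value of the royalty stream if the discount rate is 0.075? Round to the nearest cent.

Growing perpetuity: P = D₁ / (r − g) = €3,900.0000 / (0.075 − 0.059) = €243,750.00

€243750.00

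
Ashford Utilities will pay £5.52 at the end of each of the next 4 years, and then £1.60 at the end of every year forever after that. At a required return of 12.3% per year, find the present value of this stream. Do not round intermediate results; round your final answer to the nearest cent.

£24.84

PV of 4-year annuity: £5.52 × [1 − (1+0.123)^−4] / 0.123 = 16.66078
Perpetuity value at year 4: £1.60 / 0.123 = 13.00813
PV of perpetuity: 13.00813 / (1+0.123)^4 = 8.17892
Total PV = 16.66078 + 8.17892 = 24.83970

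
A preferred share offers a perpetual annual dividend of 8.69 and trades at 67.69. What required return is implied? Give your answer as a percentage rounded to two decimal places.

P = C/r ⇒ r = C/P = 8.69/67.69 = 0.128379

12.84%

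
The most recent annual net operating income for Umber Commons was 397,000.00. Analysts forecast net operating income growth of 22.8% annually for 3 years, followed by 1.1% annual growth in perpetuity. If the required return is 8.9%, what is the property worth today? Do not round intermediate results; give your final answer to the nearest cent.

D_1 = 487516.00000
D_2 = 598669.64800
D_3 = 735166.32774
Terminal value at year 3: TV = D_3×(1+g_2)/(r−g_2) = 743253.15735/0.078 = 9528886.63268
P_0 = D_1/(1+r)^1 + D_2/(1+r)^2 + D_3/(1+r)^3 + TV/(1+r)^3
    = 447673.09458 + 504814.10482 + 569248.59570 + 7378337.56733 = 8900073.36243

8900073.36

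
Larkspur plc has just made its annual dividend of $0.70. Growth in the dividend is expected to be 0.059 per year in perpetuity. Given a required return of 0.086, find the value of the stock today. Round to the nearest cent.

$27.46

D₁ = D₀ × (1 + g) = $0.70 × 1.059 = $0.7413
Growing perpetuity: P = D₁ / (r − g) = $0.7413 / (0.086 − 0.059) = $27.46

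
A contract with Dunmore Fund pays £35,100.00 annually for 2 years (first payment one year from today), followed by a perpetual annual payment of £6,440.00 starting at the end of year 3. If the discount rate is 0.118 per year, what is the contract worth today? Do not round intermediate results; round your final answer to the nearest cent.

PV of 2-year annuity: £35,100.00 × [1 − (1+0.118)^−2] / 0.118 = 59477.05621
Perpetuity value at year 2: £6,440.00 / 0.118 = 54576.27119
PV of perpetuity: 54576.27119 / (1+0.118)^2 = 43663.67170
Total PV = 59477.05621 + 43663.67170 = 103140.72791

£103140.73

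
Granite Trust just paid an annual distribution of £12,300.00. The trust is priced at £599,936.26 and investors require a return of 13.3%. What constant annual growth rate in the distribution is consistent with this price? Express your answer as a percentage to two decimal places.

P = D₀(1+g)/(r−g) ⇒ P(r−g) = D₀(1+g) ⇒ g(P+D₀) = P·r − D₀
g = (P·r − D₀)/(P + D₀) = (£599,936.26×0.133 − £12,300.00) / (£599,936.26 + £12,300.00) = 0.110238

11.02%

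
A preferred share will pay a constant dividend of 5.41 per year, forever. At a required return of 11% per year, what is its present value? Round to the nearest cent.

Level perpetuity: PV = C / r = 5.41 / 0.11 = 49.18

49.18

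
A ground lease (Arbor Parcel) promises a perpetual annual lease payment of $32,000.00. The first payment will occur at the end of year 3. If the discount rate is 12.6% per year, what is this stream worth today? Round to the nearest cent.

Value at end of year 2: C / r = $32,000.00 / 0.126 = $253,968.2540
Discount to today: PV = $253,968.2540 / (1 + 0.126)^2 = $253,968.2540 / 1.267876 = $200,310.01

$200310.01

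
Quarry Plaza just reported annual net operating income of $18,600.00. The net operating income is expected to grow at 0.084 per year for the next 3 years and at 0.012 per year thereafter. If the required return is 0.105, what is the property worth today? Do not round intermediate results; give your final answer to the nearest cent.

$244784.21

D_1 = 20162.40000
D_2 = 21856.04160
D_3 = 23691.94909
Terminal value at year 3: TV = D_3×(1+g_2)/(r−g_2) = 23976.25248/0.093 = 257809.16649
P_0 = D_1/(1+r)^1 + D_2/(1+r)^2 + D_3/(1+r)^3 + TV/(1+r)^3
    = 18246.51584 + 17899.74947 + 17559.57324 + 191078.36685 = 244784.20540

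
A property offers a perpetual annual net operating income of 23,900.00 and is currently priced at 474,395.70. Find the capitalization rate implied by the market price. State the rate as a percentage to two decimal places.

P = C/r ⇒ r = C/P = 23,900.00/474,395.70 = 0.050380

5.04%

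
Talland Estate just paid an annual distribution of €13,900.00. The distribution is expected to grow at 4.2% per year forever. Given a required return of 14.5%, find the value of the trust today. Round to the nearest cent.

€140619.42

D₁ = D₀ × (1 + g) = €13,900.00 × 1.042 = €14,483.8000
Growing perpetuity: P = D₁ / (r − g) = €14,483.8000 / (0.145 − 0.042) = €140,619.42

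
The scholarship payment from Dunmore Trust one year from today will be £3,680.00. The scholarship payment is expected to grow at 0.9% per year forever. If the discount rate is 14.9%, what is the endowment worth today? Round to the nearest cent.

Growing perpetuity: P = D₁ / (r − g) = £3,680.0000 / (0.149 − 0.009) = £26,285.71

£26285.71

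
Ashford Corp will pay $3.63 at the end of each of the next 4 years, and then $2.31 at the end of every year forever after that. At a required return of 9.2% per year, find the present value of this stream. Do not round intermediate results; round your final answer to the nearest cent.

PV of 4-year annuity: $3.63 × [1 − (1+0.092)^−4] / 0.092 = 11.70874
Perpetuity value at year 4: $2.31 / 0.092 = 25.10870
PV of perpetuity: 25.10870 / (1+0.092)^4 = 17.65768
Total PV = 11.70874 + 17.65768 = 29.36642

$29.37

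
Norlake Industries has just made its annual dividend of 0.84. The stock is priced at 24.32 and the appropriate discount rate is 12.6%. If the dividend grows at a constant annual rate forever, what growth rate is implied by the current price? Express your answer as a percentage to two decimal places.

8.84%

P = D₀(1+g)/(r−g) ⇒ P(r−g) = D₀(1+g) ⇒ g(P+D₀) = P·r − D₀
g = (P·r − D₀)/(P + D₀) = (24.32×0.126 − 0.84) / (24.32 + 0.84) = 0.088407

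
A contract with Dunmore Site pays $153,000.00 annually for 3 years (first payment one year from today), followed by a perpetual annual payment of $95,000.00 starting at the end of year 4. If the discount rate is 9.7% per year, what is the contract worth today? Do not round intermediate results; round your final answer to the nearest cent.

PV of 3-year annuity: $153,000.00 × [1 − (1+0.097)^−3] / 0.097 = 382506.93266
Perpetuity value at year 3: $95,000.00 / 0.097 = 979381.44330
PV of perpetuity: 979381.44330 / (1+0.097)^3 = 741877.13871
Total PV = 382506.93266 + 741877.13871 = 1124384.07137

$1124384.07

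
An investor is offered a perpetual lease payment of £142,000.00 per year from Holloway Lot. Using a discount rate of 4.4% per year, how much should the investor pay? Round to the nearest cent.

£3227272.73

Level perpetuity: PV = C / r = £142,000.00 / 0.044 = £3,227,272.73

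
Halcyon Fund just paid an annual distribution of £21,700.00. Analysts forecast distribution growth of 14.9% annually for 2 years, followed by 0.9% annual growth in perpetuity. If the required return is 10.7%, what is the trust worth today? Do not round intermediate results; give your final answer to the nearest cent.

D_1 = 24933.30000
D_2 = 28648.36170
Terminal value at year 2: TV = D_2×(1+g_2)/(r−g_2) = 28906.19696/0.098 = 294961.19342
P_0 = D_1/(1+r)^1 + D_2/(1+r)^2 + TV/(1+r)^2
    = 22523.30623 + 23377.84902 + 240696.42508 = 286597.58033

£286597.58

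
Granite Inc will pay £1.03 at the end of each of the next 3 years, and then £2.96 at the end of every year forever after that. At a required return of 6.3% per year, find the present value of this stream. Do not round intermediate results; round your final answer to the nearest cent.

PV of 3-year annuity: £1.03 × [1 − (1+0.063)^−3] / 0.063 = 2.73799
Perpetuity value at year 3: £2.96 / 0.063 = 46.98413
PV of perpetuity: 46.98413 / (1+0.063)^3 = 39.11572
Total PV = 2.73799 + 39.11572 = 41.85372

£41.85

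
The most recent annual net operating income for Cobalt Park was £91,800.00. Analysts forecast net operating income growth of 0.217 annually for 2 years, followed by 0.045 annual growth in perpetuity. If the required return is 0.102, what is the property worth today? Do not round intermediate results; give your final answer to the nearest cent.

£2265928.68

D_1 = 111720.60000
D_2 = 135963.97020
Terminal value at year 2: TV = D_2×(1+g_2)/(r−g_2) = 142082.34886/0.057 = 2492672.78700
P_0 = D_1/(1+r)^1 + D_2/(1+r)^2 + TV/(1+r)^2
    = 101379.85481 + 111959.42224 + 2052589.40764 = 2265928.68469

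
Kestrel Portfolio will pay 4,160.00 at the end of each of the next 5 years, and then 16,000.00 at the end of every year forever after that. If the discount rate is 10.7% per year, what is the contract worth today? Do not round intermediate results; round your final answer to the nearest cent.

PV of 5-year annuity: 4,160.00 × [1 − (1+0.107)^−5] / 0.107 = 15491.66984
Perpetuity value at year 5: 16,000.00 / 0.107 = 149532.71028
PV of perpetuity: 149532.71028 / (1+0.107)^5 = 89949.36475
Total PV = 15491.66984 + 89949.36475 = 105441.03459

105441.03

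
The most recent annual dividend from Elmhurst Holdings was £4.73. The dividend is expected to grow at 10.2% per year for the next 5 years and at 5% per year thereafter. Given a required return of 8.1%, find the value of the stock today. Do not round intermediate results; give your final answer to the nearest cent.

£201.45

D_1 = 5.21246
D_2 = 5.74413
D_3 = 6.33003
D_4 = 6.97570
D_5 = 7.68722
Terminal value at year 5: TV = D_5×(1+g_2)/(r−g_2) = 8.07158/0.031 = 260.37346
P_0 = D_1/(1+r)^1 + D_2/(1+r)^2 + D_3/(1+r)^3 + D_4/(1+r)^4 + D_5/(1+r)^5 + TV/(1+r)^5
    = 4.82189 + 4.91556 + 5.01105 + 5.10840 + 5.20764 + 176.38768 = 201.45221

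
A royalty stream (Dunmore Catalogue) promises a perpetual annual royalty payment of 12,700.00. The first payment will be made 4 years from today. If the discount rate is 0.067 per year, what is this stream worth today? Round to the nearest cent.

156039.90

Value at end of year 3: C / r = 12,700.00 / 0.067 = 189,552.2388
Discount to today: PV = 189,552.2388 / (1 + 0.067)^3 = 189,552.2388 / 1.214768 = 156,039.90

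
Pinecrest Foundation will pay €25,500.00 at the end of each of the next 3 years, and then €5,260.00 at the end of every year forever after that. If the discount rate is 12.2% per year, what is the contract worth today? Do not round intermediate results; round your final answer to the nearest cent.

€91561.23

PV of 3-year annuity: €25,500.00 × [1 − (1+0.122)^−3] / 0.122 = 61036.81731
Perpetuity value at year 3: €5,260.00 / 0.122 = 43114.75410
PV of perpetuity: 43114.75410 / (1+0.122)^3 = 30524.41453
Total PV = 61036.81731 + 30524.41453 = 91561.23184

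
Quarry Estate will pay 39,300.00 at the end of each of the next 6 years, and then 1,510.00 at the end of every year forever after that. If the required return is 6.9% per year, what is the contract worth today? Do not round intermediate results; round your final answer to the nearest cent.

202569.02

PV of 6-year annuity: 39,300.00 × [1 − (1+0.069)^−6] / 0.069 = 187904.70555
Perpetuity value at year 6: 1,510.00 / 0.069 = 21884.05797
PV of perpetuity: 21884.05797 / (1+0.069)^6 = 14664.30974
Total PV = 187904.70555 + 14664.30974 = 202569.01530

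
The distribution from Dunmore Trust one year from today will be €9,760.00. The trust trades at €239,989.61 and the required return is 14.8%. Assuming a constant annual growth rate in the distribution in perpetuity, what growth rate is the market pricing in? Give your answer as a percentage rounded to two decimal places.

10.73%

P = D₁/(r−g) ⇒ g = r − D₁/P = 0.148 − €9,760.00/€239,989.61 = 0.107332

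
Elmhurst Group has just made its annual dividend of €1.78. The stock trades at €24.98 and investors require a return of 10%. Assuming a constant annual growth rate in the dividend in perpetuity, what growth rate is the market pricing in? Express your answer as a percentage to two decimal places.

P = D₀(1+g)/(r−g) ⇒ P(r−g) = D₀(1+g) ⇒ g(P+D₀) = P·r − D₀
g = (P·r − D₀)/(P + D₀) = (€24.98×0.1 − €1.78) / (€24.98 + €1.78) = 0.026831

2.68%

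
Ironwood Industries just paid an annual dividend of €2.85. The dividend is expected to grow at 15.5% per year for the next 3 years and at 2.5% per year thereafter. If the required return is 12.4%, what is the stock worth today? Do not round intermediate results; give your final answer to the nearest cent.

€41.05

D_1 = 3.29175
D_2 = 3.80197
D_3 = 4.39128
Terminal value at year 3: TV = D_3×(1+g_2)/(r−g_2) = 4.50106/0.099 = 45.46524
P_0 = D_1/(1+r)^1 + D_2/(1+r)^2 + D_3/(1+r)^3 + TV/(1+r)^3
    = 2.92860 + 3.00937 + 3.09237 + 32.01699 = 41.04734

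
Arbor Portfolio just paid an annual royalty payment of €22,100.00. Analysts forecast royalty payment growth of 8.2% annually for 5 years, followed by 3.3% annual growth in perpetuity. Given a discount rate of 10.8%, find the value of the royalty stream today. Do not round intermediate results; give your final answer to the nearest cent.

D_1 = 23912.20000
D_2 = 25873.00040
D_3 = 27994.58643
D_4 = 30290.14252
D_5 = 32773.93421
Terminal value at year 5: TV = D_5×(1+g_2)/(r−g_2) = 33855.47404/0.075 = 451406.32048
P_0 = D_1/(1+r)^1 + D_2/(1+r)^2 + D_3/(1+r)^3 + D_4/(1+r)^4 + D_5/(1+r)^5 + TV/(1+r)^5
    = 21581.40794 + 21074.98501 + 20580.44565 + 20097.51101 + 19625.90876 + 270314.18337 = 373274.44175

€373274.44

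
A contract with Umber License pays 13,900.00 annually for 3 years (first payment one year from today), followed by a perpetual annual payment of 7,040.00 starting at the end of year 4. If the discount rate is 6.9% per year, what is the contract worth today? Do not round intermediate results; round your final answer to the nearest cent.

PV of 3-year annuity: 13,900.00 × [1 − (1+0.069)^−3] / 0.069 = 36544.74239
Perpetuity value at year 3: 7,040.00 / 0.069 = 102028.98551
PV of perpetuity: 102028.98551 / (1+0.069)^3 = 83519.99368
Total PV = 36544.74239 + 83519.99368 = 120064.73607

120064.74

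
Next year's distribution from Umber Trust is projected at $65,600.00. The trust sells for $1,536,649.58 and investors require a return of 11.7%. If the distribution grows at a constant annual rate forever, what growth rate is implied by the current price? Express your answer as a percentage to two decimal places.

P = D₁/(r−g) ⇒ g = r − D₁/P = 0.117 − $65,600.00/$1,536,649.58 = 0.074310

7.43%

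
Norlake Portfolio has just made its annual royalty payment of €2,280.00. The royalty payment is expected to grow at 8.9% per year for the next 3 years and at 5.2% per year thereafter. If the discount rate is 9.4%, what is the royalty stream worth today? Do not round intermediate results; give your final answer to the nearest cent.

D_1 = 2482.92000
D_2 = 2703.89988
D_3 = 2944.54697
Terminal value at year 3: TV = D_3×(1+g_2)/(r−g_2) = 3097.66341/0.042 = 73753.89076
P_0 = D_1/(1+r)^1 + D_2/(1+r)^2 + D_3/(1+r)^3 + TV/(1+r)^3
    = 2269.57952 + 2259.20667 + 2248.88123 + 56329.12041 = 63106.78784

€63106.79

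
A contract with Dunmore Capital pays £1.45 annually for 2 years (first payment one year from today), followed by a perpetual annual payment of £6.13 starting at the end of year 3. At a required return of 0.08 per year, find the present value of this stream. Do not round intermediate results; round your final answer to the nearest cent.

£68.28

PV of 2-year annuity: £1.45 × [1 − (1+0.08)^−2] / 0.08 = 2.58573
Perpetuity value at year 2: £6.13 / 0.08 = 76.62500
PV of perpetuity: 76.62500 / (1+0.08)^2 = 65.69359
Total PV = 2.58573 + 65.69359 = 68.27932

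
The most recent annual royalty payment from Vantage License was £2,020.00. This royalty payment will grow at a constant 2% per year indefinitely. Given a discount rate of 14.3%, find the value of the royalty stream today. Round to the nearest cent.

D₁ = D₀ × (1 + g) = £2,020.00 × 1.02 = £2,060.4000
Growing perpetuity: P = D₁ / (r − g) = £2,060.4000 / (0.143 − 0.02) = £16,751.22

£16751.22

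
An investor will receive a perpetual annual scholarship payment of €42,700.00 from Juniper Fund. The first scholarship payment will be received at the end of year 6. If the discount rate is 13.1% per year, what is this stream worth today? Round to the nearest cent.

Value at end of year 5: C / r = €42,700.00 / 0.131 = €325,954.1985
Discount to today: PV = €325,954.1985 / (1 + 0.131)^5 = €325,954.1985 / 1.850602 = €176,134.14

€176134.14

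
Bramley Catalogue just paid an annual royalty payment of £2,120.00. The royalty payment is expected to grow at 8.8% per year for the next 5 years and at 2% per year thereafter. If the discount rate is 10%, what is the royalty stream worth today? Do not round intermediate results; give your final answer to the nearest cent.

£35845.55

D_1 = 2306.56000
D_2 = 2509.53728
D_3 = 2730.37656
D_4 = 2970.64970
D_5 = 3232.06687
Terminal value at year 5: TV = D_5×(1+g_2)/(r−g_2) = 3296.70821/0.08 = 41208.85261
P_0 = D_1/(1+r)^1 + D_2/(1+r)^2 + D_3/(1+r)^3 + D_4/(1+r)^4 + D_5/(1+r)^5 + TV/(1+r)^5
    = 2096.87273 + 2073.99775 + 2051.37232 + 2028.99371 + 2006.85924 + 25587.45528 = 35845.55104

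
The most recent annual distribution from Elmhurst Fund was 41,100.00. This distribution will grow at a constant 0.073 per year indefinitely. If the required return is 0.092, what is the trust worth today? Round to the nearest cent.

D₁ = D₀ × (1 + g) = 41,100.00 × 1.073 = 44,100.3000
Growing perpetuity: P = D₁ / (r − g) = 44,100.3000 / (0.092 − 0.073) = 2,321,068.42

2321068.42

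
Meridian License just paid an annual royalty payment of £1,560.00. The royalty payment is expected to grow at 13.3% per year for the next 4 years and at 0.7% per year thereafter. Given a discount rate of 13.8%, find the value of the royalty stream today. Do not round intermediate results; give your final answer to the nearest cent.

D_1 = 1767.48000
D_2 = 2002.55484
D_3 = 2268.89463
D_4 = 2570.65762
Terminal value at year 4: TV = D_4×(1+g_2)/(r−g_2) = 2588.65222/0.131 = 19760.70399
P_0 = D_1/(1+r)^1 + D_2/(1+r)^2 + D_3/(1+r)^3 + D_4/(1+r)^4 + TV/(1+r)^4
    = 1553.14587 + 1546.32185 + 1539.52782 + 1532.76364 + 11782.38920 = 17954.14839

£17954.15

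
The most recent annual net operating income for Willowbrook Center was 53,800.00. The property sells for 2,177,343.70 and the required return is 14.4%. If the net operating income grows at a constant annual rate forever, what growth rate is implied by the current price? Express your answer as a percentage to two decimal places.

11.64%

P = D₀(1+g)/(r−g) ⇒ P(r−g) = D₀(1+g) ⇒ g(P+D₀) = P·r − D₀
g = (P·r − D₀)/(P + D₀) = (2,177,343.70×0.144 − 53,800.00) / (2,177,343.70 + 53,800.00) = 0.116415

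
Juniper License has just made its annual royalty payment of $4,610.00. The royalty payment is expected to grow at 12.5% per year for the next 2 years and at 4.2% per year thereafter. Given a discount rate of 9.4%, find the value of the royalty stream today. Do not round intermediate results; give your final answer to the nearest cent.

$107302.35

D_1 = 5186.25000
D_2 = 5834.53125
Terminal value at year 2: TV = D_2×(1+g_2)/(r−g_2) = 6079.58156/0.052 = 116915.03005
P_0 = D_1/(1+r)^1 + D_2/(1+r)^2 + TV/(1+r)^2
    = 4740.63071 + 4874.96303 + 97686.75913 = 107302.35287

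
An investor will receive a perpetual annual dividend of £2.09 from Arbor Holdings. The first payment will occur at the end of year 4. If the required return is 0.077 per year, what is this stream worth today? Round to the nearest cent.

Value at end of year 3: C / r = £2.09 / 0.077 = £27.1429
Discount to today: PV = £27.1429 / (1 + 0.077)^3 = £27.1429 / 1.249244 = £21.73

£21.73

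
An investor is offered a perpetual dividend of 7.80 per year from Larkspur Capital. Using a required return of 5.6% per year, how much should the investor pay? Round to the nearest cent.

139.29

Level perpetuity: PV = C / r = 7.80 / 0.056 = 139.29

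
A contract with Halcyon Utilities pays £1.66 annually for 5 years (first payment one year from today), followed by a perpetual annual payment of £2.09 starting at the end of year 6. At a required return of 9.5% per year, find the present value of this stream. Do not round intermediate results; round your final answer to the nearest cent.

£20.35

PV of 5-year annuity: £1.66 × [1 − (1+0.095)^−5] / 0.095 = 6.37392
Perpetuity value at year 5: £2.09 / 0.095 = 22.00000
PV of perpetuity: 22.00000 / (1+0.095)^5 = 13.97501
Total PV = 6.37392 + 13.97501 = 20.34893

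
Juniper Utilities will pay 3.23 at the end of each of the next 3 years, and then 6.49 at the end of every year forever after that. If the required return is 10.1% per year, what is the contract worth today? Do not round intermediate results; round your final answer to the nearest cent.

56.16

PV of 3-year annuity: 3.23 × [1 − (1+0.101)^−3] / 0.101 = 8.01841
Perpetuity value at year 3: 6.49 / 0.101 = 64.25743
PV of perpetuity: 64.25743 / (1+0.101)^3 = 48.14613
Total PV = 8.01841 + 48.14613 = 56.16454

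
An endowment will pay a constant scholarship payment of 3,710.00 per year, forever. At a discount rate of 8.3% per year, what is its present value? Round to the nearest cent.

44698.80

Level perpetuity: PV = C / r = 3,710.00 / 0.083 = 44,698.80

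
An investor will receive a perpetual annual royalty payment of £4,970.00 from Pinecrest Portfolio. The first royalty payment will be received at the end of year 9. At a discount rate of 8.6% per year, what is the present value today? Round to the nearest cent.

£29868.91

Value at end of year 8: C / r = £4,970.00 / 0.086 = £57,790.6977
Discount to today: PV = £57,790.6977 / (1 + 0.086)^8 = £57,790.6977 / 1.934811 = £29,868.91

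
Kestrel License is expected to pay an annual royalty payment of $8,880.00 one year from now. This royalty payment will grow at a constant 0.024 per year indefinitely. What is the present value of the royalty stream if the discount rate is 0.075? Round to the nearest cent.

Growing perpetuity: P = D₁ / (r − g) = $8,880.0000 / (0.075 − 0.024) = $174,117.65

$174117.65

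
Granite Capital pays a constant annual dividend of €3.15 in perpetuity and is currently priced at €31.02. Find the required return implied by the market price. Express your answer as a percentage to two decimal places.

P = C/r ⇒ r = C/P = €3.15/€31.02 = 0.101547

10.15%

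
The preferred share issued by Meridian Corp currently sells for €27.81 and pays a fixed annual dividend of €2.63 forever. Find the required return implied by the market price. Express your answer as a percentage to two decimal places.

P = C/r ⇒ r = C/P = €2.63/€27.81 = 0.094570

9.46%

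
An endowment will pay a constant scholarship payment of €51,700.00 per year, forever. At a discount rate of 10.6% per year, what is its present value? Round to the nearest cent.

Level perpetuity: PV = C / r = €51,700.00 / 0.106 = €487,735.85

€487735.85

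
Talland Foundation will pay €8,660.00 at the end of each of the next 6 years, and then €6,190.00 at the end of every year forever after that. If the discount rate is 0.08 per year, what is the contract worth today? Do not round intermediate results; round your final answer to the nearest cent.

€88793.51

PV of 6-year annuity: €8,660.00 × [1 − (1+0.08)^−6] / 0.08 = 40034.13789
Perpetuity value at year 6: €6,190.00 / 0.08 = 77375.00000
PV of perpetuity: 77375.00000 / (1+0.08)^6 = 48759.37488
Total PV = 40034.13789 + 48759.37488 = 88793.51277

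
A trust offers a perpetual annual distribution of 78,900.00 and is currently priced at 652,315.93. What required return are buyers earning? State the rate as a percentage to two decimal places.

P = C/r ⇒ r = C/P = 78,900.00/652,315.93 = 0.120954

12.10%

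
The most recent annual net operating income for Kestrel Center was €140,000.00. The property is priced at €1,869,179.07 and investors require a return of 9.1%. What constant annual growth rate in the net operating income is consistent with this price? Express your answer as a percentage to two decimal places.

1.50%

P = D₀(1+g)/(r−g) ⇒ P(r−g) = D₀(1+g) ⇒ g(P+D₀) = P·r − D₀
g = (P·r − D₀)/(P + D₀) = (€1,869,179.07×0.091 − €140,000.00) / (€1,869,179.07 + €140,000.00) = 0.014979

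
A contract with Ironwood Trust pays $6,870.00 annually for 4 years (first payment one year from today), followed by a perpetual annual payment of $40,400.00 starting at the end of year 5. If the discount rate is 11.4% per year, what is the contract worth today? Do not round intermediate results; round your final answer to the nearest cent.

PV of 4-year annuity: $6,870.00 × [1 − (1+0.114)^−4] / 0.114 = 21133.04306
Perpetuity value at year 4: $40,400.00 / 0.114 = 354385.96491
PV of perpetuity: 354385.96491 / (1+0.114)^4 = 230110.13670
Total PV = 21133.04306 + 230110.13670 = 251243.17977

$251243.18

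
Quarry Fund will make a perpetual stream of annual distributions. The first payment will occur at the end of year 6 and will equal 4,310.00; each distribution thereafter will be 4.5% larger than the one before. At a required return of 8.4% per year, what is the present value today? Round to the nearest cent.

Value at end of year 5: C₁ / (r − g) = 4,310.00 / (0.084 − 0.045) = 110,512.8205
Discount to today: PV = 110,512.8205 / (1 + 0.084)^5 = 110,512.8205 / 1.496740 = 73,835.68

73835.68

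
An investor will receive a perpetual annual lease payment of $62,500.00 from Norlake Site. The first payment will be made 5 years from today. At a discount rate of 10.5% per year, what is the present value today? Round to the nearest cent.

Value at end of year 4: C / r = $62,500.00 / 0.105 = $595,238.0952
Discount to today: PV = $595,238.0952 / (1 + 0.105)^4 = $595,238.0952 / 1.490902 = $399,246.95

$399246.95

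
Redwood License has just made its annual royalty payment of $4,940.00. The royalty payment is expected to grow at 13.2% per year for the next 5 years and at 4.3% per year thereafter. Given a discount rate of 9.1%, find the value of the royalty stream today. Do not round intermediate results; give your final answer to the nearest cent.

D_1 = 5592.08000
D_2 = 6330.23456
D_3 = 7165.82552
D_4 = 8111.71449
D_5 = 9182.46080
Terminal value at year 5: TV = D_5×(1+g_2)/(r−g_2) = 9577.30662/0.048 = 199527.22121
P_0 = D_1/(1+r)^1 + D_2/(1+r)^2 + D_3/(1+r)^3 + D_4/(1+r)^4 + D_5/(1+r)^5 + TV/(1+r)^5
    = 5125.64620 + 5318.26901 + 5518.13064 + 5725.50310 + 5940.66866 + 129085.77940 = 156713.99700

$156714.00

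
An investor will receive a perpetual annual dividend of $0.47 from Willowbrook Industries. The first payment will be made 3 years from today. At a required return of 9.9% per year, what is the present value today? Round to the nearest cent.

Value at end of year 2: C / r = $0.47 / 0.099 = $4.7475
Discount to today: PV = $4.7475 / (1 + 0.099)^2 = $4.7475 / 1.207801 = $3.93

$3.93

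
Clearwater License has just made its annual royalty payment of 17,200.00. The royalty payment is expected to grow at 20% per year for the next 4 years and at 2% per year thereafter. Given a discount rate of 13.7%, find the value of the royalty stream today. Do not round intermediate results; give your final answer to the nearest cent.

D_1 = 20640.00000
D_2 = 24768.00000
D_3 = 29721.60000
D_4 = 35665.92000
Terminal value at year 4: TV = D_4×(1+g_2)/(r−g_2) = 36379.23840/0.117 = 310933.66154
P_0 = D_1/(1+r)^1 + D_2/(1+r)^2 + D_3/(1+r)^3 + D_4/(1+r)^4 + TV/(1+r)^4
    = 18153.03430 + 19158.87525 + 20220.44881 + 21340.84308 + 186048.37553 = 264921.57697

264921.58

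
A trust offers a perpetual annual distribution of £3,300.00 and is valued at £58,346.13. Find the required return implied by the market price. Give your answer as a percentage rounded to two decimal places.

5.66%

P = C/r ⇒ r = C/P = £3,300.00/£58,346.13 = 0.056559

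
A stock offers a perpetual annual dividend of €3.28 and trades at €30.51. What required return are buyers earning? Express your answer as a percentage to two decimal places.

10.75%

P = C/r ⇒ r = C/P = €3.28/€30.51 = 0.107506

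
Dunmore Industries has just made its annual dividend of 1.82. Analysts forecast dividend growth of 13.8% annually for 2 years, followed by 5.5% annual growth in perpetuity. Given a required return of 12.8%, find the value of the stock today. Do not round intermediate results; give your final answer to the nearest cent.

30.46

D_1 = 2.07116
D_2 = 2.35698
Terminal value at year 2: TV = D_2×(1+g_2)/(r−g_2) = 2.48661/0.073 = 34.06321
P_0 = D_1/(1+r)^1 + D_2/(1+r)^2 + TV/(1+r)^2
    = 1.83613 + 1.85241 + 26.77117 = 30.45971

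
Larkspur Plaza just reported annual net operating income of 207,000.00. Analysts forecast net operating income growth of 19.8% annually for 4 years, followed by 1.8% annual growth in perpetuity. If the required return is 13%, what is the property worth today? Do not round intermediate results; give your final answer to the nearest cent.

D_1 = 247986.00000
D_2 = 297087.22800
D_3 = 355910.49914
D_4 = 426380.77797
Terminal value at year 4: TV = D_4×(1+g_2)/(r−g_2) = 434055.63198/0.112 = 3875496.71409
P_0 = D_1/(1+r)^1 + D_2/(1+r)^2 + D_3/(1+r)^3 + D_4/(1+r)^4 + TV/(1+r)^4
    = 219456.63717 + 232662.87728 + 246663.82919 + 261507.31625 + 2376914.71381 = 3337205.37370

3337205.37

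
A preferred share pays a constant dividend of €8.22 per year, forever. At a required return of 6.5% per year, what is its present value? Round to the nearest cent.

Level perpetuity: PV = C / r = €8.22 / 0.065 = €126.46

€126.46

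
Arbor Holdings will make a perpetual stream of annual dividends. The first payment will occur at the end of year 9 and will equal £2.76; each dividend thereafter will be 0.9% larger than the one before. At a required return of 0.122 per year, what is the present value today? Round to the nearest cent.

Value at end of year 8: C₁ / (r − g) = £2.76 / (0.122 − 0.009) = £24.4248
Discount to today: PV = £24.4248 / (1 + 0.122)^8 = £24.4248 / 2.511556 = £9.72

£9.72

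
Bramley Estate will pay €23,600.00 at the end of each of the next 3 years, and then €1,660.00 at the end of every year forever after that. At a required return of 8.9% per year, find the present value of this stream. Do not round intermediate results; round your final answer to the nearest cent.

PV of 3-year annuity: €23,600.00 × [1 − (1+0.089)^−3] / 0.089 = 59845.18196
Perpetuity value at year 3: €1,660.00 / 0.089 = 18651.68539
PV of perpetuity: 18651.68539 / (1+0.089)^3 = 14442.23615
Total PV = 59845.18196 + 14442.23615 = 74287.41811

€74287.42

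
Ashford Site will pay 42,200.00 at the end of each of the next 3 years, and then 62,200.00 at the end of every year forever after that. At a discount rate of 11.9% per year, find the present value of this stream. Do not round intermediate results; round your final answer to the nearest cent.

PV of 3-year annuity: 42,200.00 × [1 − (1+0.119)^−3] / 0.119 = 101531.70645
Perpetuity value at year 3: 62,200.00 / 0.119 = 522689.07563
PV of perpetuity: 522689.07563 / (1+0.119)^3 = 373038.07703
Total PV = 101531.70645 + 373038.07703 = 474569.78348

474569.78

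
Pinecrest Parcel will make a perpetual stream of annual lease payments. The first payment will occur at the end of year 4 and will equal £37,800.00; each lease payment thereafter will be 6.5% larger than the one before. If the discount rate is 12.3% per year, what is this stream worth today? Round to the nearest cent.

Value at end of year 3: C₁ / (r − g) = £37,800.00 / (0.123 − 0.065) = £651,724.1379
Discount to today: PV = £651,724.1379 / (1 + 0.123)^3 = £651,724.1379 / 1.416248 = £460,176.61

£460176.61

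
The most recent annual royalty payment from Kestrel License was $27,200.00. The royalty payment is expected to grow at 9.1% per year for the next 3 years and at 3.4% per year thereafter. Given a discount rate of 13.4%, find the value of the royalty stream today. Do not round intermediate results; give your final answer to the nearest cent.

D_1 = 29675.20000
D_2 = 32375.64320
D_3 = 35321.82673
Terminal value at year 3: TV = D_3×(1+g_2)/(r−g_2) = 36522.76884/0.1 = 365227.68840
P_0 = D_1/(1+r)^1 + D_2/(1+r)^2 + D_3/(1+r)^3 + TV/(1+r)^3
    = 26168.60670 + 25176.32267 + 24221.66494 + 250452.01543 = 326018.60974

$326018.61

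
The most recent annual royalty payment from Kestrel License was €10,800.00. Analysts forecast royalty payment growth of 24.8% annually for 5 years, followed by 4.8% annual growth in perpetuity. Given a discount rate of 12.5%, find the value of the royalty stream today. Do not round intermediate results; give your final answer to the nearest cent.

€321462.67

D_1 = 13478.40000
D_2 = 16821.04320
D_3 = 20992.66191
D_4 = 26198.84207
D_5 = 32696.15490
Terminal value at year 5: TV = D_5×(1+g_2)/(r−g_2) = 34265.57034/0.077 = 445007.40697
P_0 = D_1/(1+r)^1 + D_2/(1+r)^2 + D_3/(1+r)^3 + D_4/(1+r)^4 + D_5/(1+r)^5 + TV/(1+r)^5
    = 11980.80000 + 13290.70080 + 14743.81742 + 16355.80813 + 18144.04315 + 246947.49634 = 321462.66583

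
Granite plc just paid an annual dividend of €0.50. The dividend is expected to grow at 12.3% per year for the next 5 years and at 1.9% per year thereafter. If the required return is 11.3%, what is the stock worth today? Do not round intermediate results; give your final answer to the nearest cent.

D_1 = 0.56150
D_2 = 0.63056
D_3 = 0.70812
D_4 = 0.79522
D_5 = 0.89304
Terminal value at year 5: TV = D_5×(1+g_2)/(r−g_2) = 0.91000/0.094 = 9.68089
P_0 = D_1/(1+r)^1 + D_2/(1+r)^2 + D_3/(1+r)^3 + D_4/(1+r)^4 + D_5/(1+r)^5 + TV/(1+r)^5
    = 0.50449 + 0.50903 + 0.51360 + 0.51821 + 0.52287 + 5.66812 = 8.23632

€8.24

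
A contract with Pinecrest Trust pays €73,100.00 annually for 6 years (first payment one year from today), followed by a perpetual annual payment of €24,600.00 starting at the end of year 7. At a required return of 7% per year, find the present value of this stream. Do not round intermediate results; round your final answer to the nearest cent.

€582605.74

PV of 6-year annuity: €73,100.00 × [1 − (1+0.07)^−6] / 0.07 = 348434.04913
Perpetuity value at year 6: €24,600.00 / 0.07 = 351428.57143
PV of perpetuity: 351428.57143 / (1+0.07)^6 = 234171.69580
Total PV = 348434.04913 + 234171.69580 = 582605.74493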